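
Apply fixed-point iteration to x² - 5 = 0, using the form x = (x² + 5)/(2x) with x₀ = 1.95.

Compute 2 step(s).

Equation: x² - 5 = 0
Fixed-point form: x = (x² + 5)/(2x)
x₀ = 1.95

x_1 = g(1.950000) = 2.257051
x_2 = g(2.257051) = 2.236166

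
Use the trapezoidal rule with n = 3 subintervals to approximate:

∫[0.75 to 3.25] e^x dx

f(x) = e^x
a = 0.75, b = 3.25, n = 3
h = (b - a)/n = 0.833333

Trapezoidal rule: (h/2)[f(x₀) + 2f(x₁) + 2f(x₂) + ... + f(xₙ)]

x_0 = 0.7500, f(x_0) = 2.117000, coefficient = 1
x_1 = 1.5833, f(x_1) = 4.871166, coefficient = 2
x_2 = 2.4167, f(x_2) = 11.208436, coefficient = 2
x_3 = 3.2500, f(x_3) = 25.790340, coefficient = 1

I ≈ (0.833333/2) × 60.066543 = 25.027726
Exact value: 23.673340
Error: 1.354386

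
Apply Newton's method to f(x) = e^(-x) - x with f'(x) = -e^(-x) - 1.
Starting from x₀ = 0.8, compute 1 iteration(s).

f(x) = e^(-x) - x
f'(x) = -e^(-x) - 1
x₀ = 0.8

Newton-Raphson formula: x_{n+1} = x_n - f(x_n)/f'(x_n)

Iteration 1:
  f(0.800000) = -0.350671
  f'(0.800000) = -1.449329
  x_1 = 0.800000 - (-0.350671)/(-1.449329) = 0.558046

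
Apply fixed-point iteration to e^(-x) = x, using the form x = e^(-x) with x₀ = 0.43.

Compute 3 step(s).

Equation: e^(-x) = x
Fixed-point form: x = e^(-x)
x₀ = 0.43

x_1 = g(0.430000) = 0.650509
x_2 = g(0.650509) = 0.521780
x_3 = g(0.521780) = 0.593463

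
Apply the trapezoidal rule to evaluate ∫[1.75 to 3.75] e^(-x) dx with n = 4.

f(x) = e^(-x)
a = 1.75, b = 3.75, n = 4
h = (b - a)/n = 0.500000

Trapezoidal rule: (h/2)[f(x₀) + 2f(x₁) + 2f(x₂) + ... + f(xₙ)]

x_0 = 1.7500, f(x_0) = 0.173774, coefficient = 1
x_1 = 2.2500, f(x_1) = 0.105399, coefficient = 2
x_2 = 2.7500, f(x_2) = 0.063928, coefficient = 2
x_3 = 3.2500, f(x_3) = 0.038774, coefficient = 2
x_4 = 3.7500, f(x_4) = 0.023518, coefficient = 1

I ≈ (0.500000/2) × 0.613494 = 0.153374
Exact value: 0.150256
Error: 0.003117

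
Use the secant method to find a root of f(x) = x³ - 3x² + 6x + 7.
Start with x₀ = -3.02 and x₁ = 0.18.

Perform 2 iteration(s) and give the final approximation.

f(x) = x³ - 3x² + 6x + 7
x₀ = -3.02, x₁ = 0.18

Secant formula: x_{n+1} = x_n - f(x_n)(x_n - x_{n-1})/(f(x_n) - f(x_{n-1}))

Iteration 1:
  f(-3.020000) = -66.024808
  f(0.180000) = 7.988632
  x_2 = 0.180000 - 7.988632×(0.180000 - (-3.020000))/(7.988632 - (-66.024808))
       = -0.165392
Iteration 2:
  f(0.180000) = 7.988632
  f(-0.165392) = 5.921063
  x_3 = -0.165392 - 5.921063×(-0.165392 - 0.180000)/(5.921063 - 7.988632)
       = -1.154517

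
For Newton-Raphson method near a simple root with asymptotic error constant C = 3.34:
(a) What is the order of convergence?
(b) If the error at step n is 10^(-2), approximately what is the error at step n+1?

(a) Newton-Raphson has quadratic (order 2) convergence near simple roots.
    This means |e_{n+1}| ≈ C|e_n|².

(b) With |e_n| = 10^(-2) and C = 3.34:
    |e_{n+1}| ≈ 3.34 × (10^(-2))² = 3.34 × 10^(-4)

(a) 2 (quadratic); (b) |e_{n+1}| ≈ 3.340e-04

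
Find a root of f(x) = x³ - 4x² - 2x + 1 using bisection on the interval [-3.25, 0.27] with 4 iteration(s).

f(x) = x³ - 4x² - 2x + 1
Initial interval: [-3.25, 0.27]

Iteration 1:
  c_1 = (-3.250000 + 0.270000)/2 = -1.490000
  f(c_1) = f(-1.490000) = -8.208349
  f(a) × f(c) ≥ 0, new interval: [-1.490000, 0.270000]
Iteration 2:
  c_2 = (-1.490000 + 0.270000)/2 = -0.610000
  f(c_2) = f(-0.610000) = 0.504619
  f(a) × f(c) < 0, new interval: [-1.490000, -0.610000]
Iteration 3:
  c_3 = (-1.490000 + (-0.610000))/2 = -1.050000
  f(c_3) = f(-1.050000) = -2.467625
  f(a) × f(c) ≥ 0, new interval: [-1.050000, -0.610000]
Iteration 4:
  c_4 = (-1.050000 + (-0.610000))/2 = -0.830000
  f(c_4) = f(-0.830000) = -0.667387
  f(a) × f(c) ≥ 0, new interval: [-0.830000, -0.610000]

After 4 iteration(s), the approximation is c_4 = -0.830000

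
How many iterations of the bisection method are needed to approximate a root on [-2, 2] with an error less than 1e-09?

We need (b-a)/2^n ≤ 1e-09
(2 - (-2))/2^n ≤ 1e-09
4/2^n ≤ 1e-09
2^n ≥ 4000000000
n ≥ log₂(4000000000) = 31.90
n ≥ 32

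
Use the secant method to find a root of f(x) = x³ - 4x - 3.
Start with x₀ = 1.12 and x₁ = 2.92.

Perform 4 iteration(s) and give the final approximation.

f(x) = x³ - 4x - 3
x₀ = 1.12, x₁ = 2.92

Secant formula: x_{n+1} = x_n - f(x_n)(x_n - x_{n-1})/(f(x_n) - f(x_{n-1}))

Iteration 1:
  f(1.120000) = -6.075072
  f(2.920000) = 10.217088
  x_2 = 2.920000 - 10.217088×(2.920000 - 1.120000)/(10.217088 - (-6.075072))
       = 1.791190
Iteration 2:
  f(2.920000) = 10.217088
  f(1.791190) = -4.417977
  x_3 = 1.791190 - (-4.417977)×(1.791190 - 2.920000)/(-4.417977 - 10.217088)
       = 2.131951
Iteration 3:
  f(1.791190) = -4.417977
  f(2.131951) = -1.837632
  x_4 = 2.131951 - (-1.837632)×(2.131951 - 1.791190)/(-1.837632 - (-4.417977))
       = 2.374629
Iteration 4:
  f(2.131951) = -1.837632
  f(2.374629) = 0.891688
  x_5 = 2.374629 - 0.891688×(2.374629 - 2.131951)/(0.891688 - (-1.837632))
       = 2.295344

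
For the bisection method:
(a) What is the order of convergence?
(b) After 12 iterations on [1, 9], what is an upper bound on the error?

(a) Bisection has linear (order 1) convergence; the error is halved each step.

(b) Error bound = (b-a)/2^n = (9 - 1)/2^{12}
    = 8/2^{12}

(a) 1 (linear); (b) error ≤ 1.95e-03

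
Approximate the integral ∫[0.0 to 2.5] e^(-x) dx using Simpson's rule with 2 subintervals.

f(x) = e^(-x)
a = 0.0, b = 2.5, n = 2
h = (b - a)/n = 1.250000

Simpson's rule: (h/3)[f(x₀) + 4f(x₁) + 2f(x₂) + ... + f(xₙ)]

x_0 = 0.0000, f(x_0) = 1.000000, coefficient = 1
x_1 = 1.2500, f(x_1) = 0.286505, coefficient = 4
x_2 = 2.5000, f(x_2) = 0.082085, coefficient = 1

I ≈ (1.250000/3) × 2.228104 = 0.928377
Exact value: 0.917915
Error: 0.010462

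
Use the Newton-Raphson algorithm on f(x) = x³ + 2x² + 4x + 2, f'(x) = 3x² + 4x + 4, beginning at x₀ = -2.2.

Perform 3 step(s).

f(x) = x³ + 2x² + 4x + 2
f'(x) = 3x² + 4x + 4
x₀ = -2.2

Newton-Raphson formula: x_{n+1} = x_n - f(x_n)/f'(x_n)

Iteration 1:
  f(-2.200000) = -7.768000
  f'(-2.200000) = 9.720000
  x_1 = -2.200000 - (-7.768000)/9.720000 = -1.400823
Iteration 2:
  f(-1.400823) = -2.427524
  f'(-1.400823) = 4.283623
  x_2 = -1.400823 - (-2.427524)/4.283623 = -0.834124
Iteration 3:
  f(-0.834124) = -0.525324
  f'(-0.834124) = 2.750793
  x_3 = -0.834124 - (-0.525324)/2.750793 = -0.643153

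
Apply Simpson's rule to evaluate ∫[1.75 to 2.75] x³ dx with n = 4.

f(x) = x³
a = 1.75, b = 2.75, n = 4
h = (b - a)/n = 0.250000

Simpson's rule: (h/3)[f(x₀) + 4f(x₁) + 2f(x₂) + ... + f(xₙ)]

x_0 = 1.7500, f(x_0) = 5.359375, coefficient = 1
x_1 = 2.0000, f(x_1) = 8.000000, coefficient = 4
x_2 = 2.2500, f(x_2) = 11.390625, coefficient = 2
x_3 = 2.5000, f(x_3) = 15.625000, coefficient = 4
x_4 = 2.7500, f(x_4) = 20.796875, coefficient = 1

I ≈ (0.250000/3) × 143.437500 = 11.953125
Exact value: 11.953125
Error: 0.000000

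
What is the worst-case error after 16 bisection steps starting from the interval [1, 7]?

Bisection error bound: |error| ≤ (b-a)/2^n
|error| ≤ (7 - 1)/2^16 = 6/2^16
|error| ≤ 0.0000915527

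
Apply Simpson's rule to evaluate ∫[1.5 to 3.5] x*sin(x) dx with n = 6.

f(x) = x*sin(x)
a = 1.5, b = 3.5, n = 6
h = (b - a)/n = 0.333333

Simpson's rule: (h/3)[f(x₀) + 4f(x₁) + 2f(x₂) + ... + f(xₙ)]

x_0 = 1.5000, f(x_0) = 1.496242, coefficient = 1
x_1 = 1.8333, f(x_1) = 1.770514, coefficient = 4
x_2 = 2.1667, f(x_2) = 1.793264, coefficient = 2
x_3 = 2.5000, f(x_3) = 1.496180, coefficient = 4
x_4 = 2.8333, f(x_4) = 0.859635, coefficient = 2
x_5 = 3.1667, f(x_5) = -0.079393, coefficient = 4
x_6 = 3.5000, f(x_6) = -1.227741, coefficient = 1

I ≈ (0.333333/3) × 18.323503 = 2.035945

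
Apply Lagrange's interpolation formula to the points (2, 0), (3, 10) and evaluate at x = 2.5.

Lagrange interpolation formula:
P(x) = Σ yᵢ × Lᵢ(x)
where Lᵢ(x) = Π_{j≠i} (x - xⱼ)/(xᵢ - xⱼ)

L_0(2.5) = (2.5 - 3)/(2 - 3) = 0.500000
L_1(2.5) = (2.5 - 2)/(3 - 2) = 0.500000

P(2.5) = 0×L_0(2.5) + 10×L_1(2.5)
P(2.5) = 5.000000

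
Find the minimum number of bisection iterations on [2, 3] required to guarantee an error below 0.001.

We need (b-a)/2^n ≤ 0.001
(3 - 2)/2^n ≤ 0.001
1/2^n ≤ 0.001
2^n ≥ 1000
n ≥ log₂(1000) = 9.97
n ≥ 10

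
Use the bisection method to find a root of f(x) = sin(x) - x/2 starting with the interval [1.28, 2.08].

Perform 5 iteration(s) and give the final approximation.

f(x) = sin(x) - x/2
Initial interval: [1.28, 2.08]

Iteration 1:
  c_1 = (1.280000 + 2.080000)/2 = 1.680000
  f(c_1) = f(1.680000) = 0.154043
  f(a) × f(c) ≥ 0, new interval: [1.680000, 2.080000]
Iteration 2:
  c_2 = (1.680000 + 2.080000)/2 = 1.880000
  f(c_2) = f(1.880000) = 0.012576
  f(a) × f(c) ≥ 0, new interval: [1.880000, 2.080000]
Iteration 3:
  c_3 = (1.880000 + 2.080000)/2 = 1.980000
  f(c_3) = f(1.980000) = -0.072562
  f(a) × f(c) < 0, new interval: [1.880000, 1.980000]
Iteration 4:
  c_4 = (1.880000 + 1.980000)/2 = 1.930000
  f(c_4) = f(1.930000) = -0.028823
  f(a) × f(c) < 0, new interval: [1.880000, 1.930000]
Iteration 5:
  c_5 = (1.880000 + 1.930000)/2 = 1.905000
  f(c_5) = f(1.905000) = -0.007828
  f(a) × f(c) < 0, new interval: [1.880000, 1.905000]

After 5 iteration(s), the approximation is c_5 = 1.905000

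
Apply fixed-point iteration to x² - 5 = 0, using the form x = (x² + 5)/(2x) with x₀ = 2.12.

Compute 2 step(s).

Equation: x² - 5 = 0
Fixed-point form: x = (x² + 5)/(2x)
x₀ = 2.12

x_1 = g(2.120000) = 2.239245
x_2 = g(2.239245) = 2.236070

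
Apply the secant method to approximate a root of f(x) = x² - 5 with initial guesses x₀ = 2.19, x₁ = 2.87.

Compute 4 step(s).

f(x) = x² - 5
x₀ = 2.19, x₁ = 2.87

Secant formula: x_{n+1} = x_n - f(x_n)(x_n - x_{n-1})/(f(x_n) - f(x_{n-1}))

Iteration 1:
  f(2.190000) = -0.203900
  f(2.870000) = 3.236900
  x_2 = 2.870000 - 3.236900×(2.870000 - 2.190000)/(3.236900 - (-0.203900))
       = 2.230296
Iteration 2:
  f(2.870000) = 3.236900
  f(2.230296) = -0.025778
  x_3 = 2.230296 - (-0.025778)×(2.230296 - 2.870000)/(-0.025778 - 3.236900)
       = 2.235351
Iteration 3:
  f(2.230296) = -0.025778
  f(2.235351) = -0.003208
  x_4 = 2.235351 - (-0.003208)×(2.235351 - 2.230296)/(-0.003208 - (-0.025778))
       = 2.236069
Iteration 4:
  f(2.235351) = -0.003208
  f(2.236069) = 0.000004
  x_5 = 2.236069 - 0.000004×(2.236069 - 2.235351)/(0.000004 - (-0.003208))
       = 2.236068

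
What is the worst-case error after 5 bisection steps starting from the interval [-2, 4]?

Bisection error bound: |error| ≤ (b-a)/2^n
|error| ≤ (4 - (-2))/2^5 = 6/2^5
|error| ≤ 0.1875000000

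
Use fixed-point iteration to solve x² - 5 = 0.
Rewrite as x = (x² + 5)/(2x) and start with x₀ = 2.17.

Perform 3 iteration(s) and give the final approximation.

Equation: x² - 5 = 0
Fixed-point form: x = (x² + 5)/(2x)
x₀ = 2.17

x_1 = g(2.170000) = 2.237074
x_2 = g(2.237074) = 2.236068
x_3 = g(2.236068) = 2.236068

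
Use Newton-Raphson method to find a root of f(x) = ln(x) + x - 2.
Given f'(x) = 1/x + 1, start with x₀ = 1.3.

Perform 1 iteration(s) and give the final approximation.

f(x) = ln(x) + x - 2
f'(x) = 1/x + 1
x₀ = 1.3

Newton-Raphson formula: x_{n+1} = x_n - f(x_n)/f'(x_n)

Iteration 1:
  f(1.300000) = -0.437636
  f'(1.300000) = 1.769231
  x_1 = 1.300000 - (-0.437636)/1.769231 = 1.547359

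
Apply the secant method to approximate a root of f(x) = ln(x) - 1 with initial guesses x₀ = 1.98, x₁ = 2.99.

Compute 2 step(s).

f(x) = ln(x) - 1
x₀ = 1.98, x₁ = 2.99

Secant formula: x_{n+1} = x_n - f(x_n)(x_n - x_{n-1})/(f(x_n) - f(x_{n-1}))

Iteration 1:
  f(1.980000) = -0.316903
  f(2.990000) = 0.095273
  x_2 = 2.990000 - 0.095273×(2.990000 - 1.980000)/(0.095273 - (-0.316903))
       = 2.756541
Iteration 2:
  f(2.990000) = 0.095273
  f(2.756541) = 0.013977
  x_3 = 2.756541 - 0.013977×(2.756541 - 2.990000)/(0.013977 - 0.095273)
       = 2.716404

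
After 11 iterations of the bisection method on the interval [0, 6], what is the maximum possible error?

Bisection error bound: |error| ≤ (b-a)/2^n
|error| ≤ (6 - 0)/2^11 = 6/2^11
|error| ≤ 0.0029296875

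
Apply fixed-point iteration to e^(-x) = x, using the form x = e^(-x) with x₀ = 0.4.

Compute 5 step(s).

Equation: e^(-x) = x
Fixed-point form: x = e^(-x)
x₀ = 0.4

x_1 = g(0.400000) = 0.670320
x_2 = g(0.670320) = 0.511545
x_3 = g(0.511545) = 0.599569
x_4 = g(0.599569) = 0.549048
x_5 = g(0.549048) = 0.577499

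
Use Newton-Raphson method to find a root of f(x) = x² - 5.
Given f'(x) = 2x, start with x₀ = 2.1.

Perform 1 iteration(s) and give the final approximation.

f(x) = x² - 5
f'(x) = 2x
x₀ = 2.1

Newton-Raphson formula: x_{n+1} = x_n - f(x_n)/f'(x_n)

Iteration 1:
  f(2.100000) = -0.590000
  f'(2.100000) = 4.200000
  x_1 = 2.100000 - (-0.590000)/4.200000 = 2.240476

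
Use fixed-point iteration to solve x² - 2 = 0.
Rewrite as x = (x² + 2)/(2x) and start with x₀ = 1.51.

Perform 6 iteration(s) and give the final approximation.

Equation: x² - 2 = 0
Fixed-point form: x = (x² + 2)/(2x)
x₀ = 1.51

x_1 = g(1.510000) = 1.417252
x_2 = g(1.417252) = 1.414217
x_3 = g(1.414217) = 1.414214
x_4 = g(1.414214) = 1.414214
x_5 = g(1.414214) = 1.414214
x_6 = g(1.414214) = 1.414214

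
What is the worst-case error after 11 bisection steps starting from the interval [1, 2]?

Bisection error bound: |error| ≤ (b-a)/2^n
|error| ≤ (2 - 1)/2^11 = 1/2^11
|error| ≤ 0.0004882812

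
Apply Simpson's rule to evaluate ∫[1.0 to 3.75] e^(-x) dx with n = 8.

f(x) = e^(-x)
a = 1.0, b = 3.75, n = 8
h = (b - a)/n = 0.343750

Simpson's rule: (h/3)[f(x₀) + 4f(x₁) + 2f(x₂) + ... + f(xₙ)]

x_0 = 1.0000, f(x_0) = 0.367879, coefficient = 1
x_1 = 1.3438, f(x_1) = 0.260866, coefficient = 4
x_2 = 1.6875, f(x_2) = 0.184981, coefficient = 2
x_3 = 2.0312, f(x_3) = 0.131171, coefficient = 4
x_4 = 2.3750, f(x_4) = 0.093014, coefficient = 2
x_5 = 2.7188, f(x_5) = 0.065957, coefficient = 4
x_6 = 3.0625, f(x_6) = 0.046771, coefficient = 2
x_7 = 3.4062, f(x_7) = 0.033165, coefficient = 4
x_8 = 3.7500, f(x_8) = 0.023518, coefficient = 1

I ≈ (0.343750/3) × 3.005568 = 0.344388
Exact value: 0.344362
Error: 0.000026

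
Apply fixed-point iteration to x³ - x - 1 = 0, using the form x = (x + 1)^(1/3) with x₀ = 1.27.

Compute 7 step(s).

Equation: x³ - x - 1 = 0
Fixed-point form: x = (x + 1)^(1/3)
x₀ = 1.27

x_1 = g(1.270000) = 1.314242
x_2 = g(1.314242) = 1.322725
x_3 = g(1.322725) = 1.324339
x_4 = g(1.324339) = 1.324646
x_5 = g(1.324646) = 1.324704
x_6 = g(1.324704) = 1.324715
x_7 = g(1.324715) = 1.324717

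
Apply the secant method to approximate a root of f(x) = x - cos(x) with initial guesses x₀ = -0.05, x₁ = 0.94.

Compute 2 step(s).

f(x) = x - cos(x)
x₀ = -0.05, x₁ = 0.94

Secant formula: x_{n+1} = x_n - f(x_n)(x_n - x_{n-1})/(f(x_n) - f(x_{n-1}))

Iteration 1:
  f(-0.050000) = -1.048750
  f(0.940000) = 0.350212
  x_2 = 0.940000 - 0.350212×(0.940000 - (-0.050000))/(0.350212 - (-1.048750))
       = 0.692166
Iteration 2:
  f(0.940000) = 0.350212
  f(0.692166) = -0.077699
  x_3 = 0.692166 - (-0.077699)×(0.692166 - 0.940000)/(-0.077699 - 0.350212)
       = 0.737167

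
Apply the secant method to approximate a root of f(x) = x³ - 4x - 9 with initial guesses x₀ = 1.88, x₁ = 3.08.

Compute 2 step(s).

f(x) = x³ - 4x - 9
x₀ = 1.88, x₁ = 3.08

Secant formula: x_{n+1} = x_n - f(x_n)(x_n - x_{n-1})/(f(x_n) - f(x_{n-1}))

Iteration 1:
  f(1.880000) = -9.875328
  f(3.080000) = 7.898112
  x_2 = 3.080000 - 7.898112×(3.080000 - 1.880000)/(7.898112 - (-9.875328))
       = 2.546747
Iteration 2:
  f(3.080000) = 7.898112
  f(2.546747) = -2.668985
  x_3 = 2.546747 - (-2.668985)×(2.546747 - 3.080000)/(-2.668985 - 7.898112)
       = 2.681434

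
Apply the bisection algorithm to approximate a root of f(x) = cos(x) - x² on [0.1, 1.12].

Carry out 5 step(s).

f(x) = cos(x) - x²
Initial interval: [0.1, 1.12]

Iteration 1:
  c_1 = (0.100000 + 1.120000)/2 = 0.610000
  f(c_1) = f(0.610000) = 0.447548
  f(a) × f(c) ≥ 0, new interval: [0.610000, 1.120000]
Iteration 2:
  c_2 = (0.610000 + 1.120000)/2 = 0.865000
  f(c_2) = f(0.865000) = -0.099585
  f(a) × f(c) < 0, new interval: [0.610000, 0.865000]
Iteration 3:
  c_3 = (0.610000 + 0.865000)/2 = 0.737500
  f(c_3) = f(0.737500) = 0.196246
  f(a) × f(c) ≥ 0, new interval: [0.737500, 0.865000]
Iteration 4:
  c_4 = (0.737500 + 0.865000)/2 = 0.801250
  f(c_4) = f(0.801250) = 0.053808
  f(a) × f(c) ≥ 0, new interval: [0.801250, 0.865000]
Iteration 5:
  c_5 = (0.801250 + 0.865000)/2 = 0.833125
  f(c_5) = f(0.833125) = -0.021531
  f(a) × f(c) < 0, new interval: [0.801250, 0.833125]

After 5 iteration(s), the approximation is c_5 = 0.833125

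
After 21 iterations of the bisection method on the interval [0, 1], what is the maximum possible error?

Bisection error bound: |error| ≤ (b-a)/2^n
|error| ≤ (1 - 0)/2^21 = 1/2^21
|error| ≤ 0.0000004768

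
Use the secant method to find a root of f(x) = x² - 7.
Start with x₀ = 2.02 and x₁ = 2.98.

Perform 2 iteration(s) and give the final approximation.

f(x) = x² - 7
x₀ = 2.02, x₁ = 2.98

Secant formula: x_{n+1} = x_n - f(x_n)(x_n - x_{n-1})/(f(x_n) - f(x_{n-1}))

Iteration 1:
  f(2.020000) = -2.919600
  f(2.980000) = 1.880400
  x_2 = 2.980000 - 1.880400×(2.980000 - 2.020000)/(1.880400 - (-2.919600))
       = 2.603920
Iteration 2:
  f(2.980000) = 1.880400
  f(2.603920) = -0.219601
  x_3 = 2.603920 - (-0.219601)×(2.603920 - 2.980000)/(-0.219601 - 1.880400)
       = 2.643247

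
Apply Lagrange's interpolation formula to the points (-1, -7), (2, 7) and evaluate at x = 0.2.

Lagrange interpolation formula:
P(x) = Σ yᵢ × Lᵢ(x)
where Lᵢ(x) = Π_{j≠i} (x - xⱼ)/(xᵢ - xⱼ)

L_0(0.2) = (0.2 - 2)/(-1 - 2) = 0.600000
L_1(0.2) = (0.2 - (-1))/(2 - (-1)) = 0.400000

P(0.2) = (-7)×L_0(0.2) + 7×L_1(0.2)
P(0.2) = -1.400000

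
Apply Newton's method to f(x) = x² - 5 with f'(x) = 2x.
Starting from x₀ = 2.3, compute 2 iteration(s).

f(x) = x² - 5
f'(x) = 2x
x₀ = 2.3

Newton-Raphson formula: x_{n+1} = x_n - f(x_n)/f'(x_n)

Iteration 1:
  f(2.300000) = 0.290000
  f'(2.300000) = 4.600000
  x_1 = 2.300000 - 0.290000/4.600000 = 2.236957
Iteration 2:
  f(2.236957) = 0.003974
  f'(2.236957) = 4.473913
  x_2 = 2.236957 - 0.003974/4.473913 = 2.236068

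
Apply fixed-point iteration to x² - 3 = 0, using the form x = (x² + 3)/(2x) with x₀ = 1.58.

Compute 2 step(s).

Equation: x² - 3 = 0
Fixed-point form: x = (x² + 3)/(2x)
x₀ = 1.58

x_1 = g(1.580000) = 1.739367
x_2 = g(1.739367) = 1.732066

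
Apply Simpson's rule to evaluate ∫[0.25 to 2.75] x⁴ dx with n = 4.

f(x) = x⁴
a = 0.25, b = 2.75, n = 4
h = (b - a)/n = 0.625000

Simpson's rule: (h/3)[f(x₀) + 4f(x₁) + 2f(x₂) + ... + f(xₙ)]

x_0 = 0.2500, f(x_0) = 0.003906, coefficient = 1
x_1 = 0.8750, f(x_1) = 0.586182, coefficient = 4
x_2 = 1.5000, f(x_2) = 5.062500, coefficient = 2
x_3 = 2.1250, f(x_3) = 20.390869, coefficient = 4
x_4 = 2.7500, f(x_4) = 57.191406, coefficient = 1

I ≈ (0.625000/3) × 151.228516 = 31.505941
Exact value: 31.455078
Error: 0.050863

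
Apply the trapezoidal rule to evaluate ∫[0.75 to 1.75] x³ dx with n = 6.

f(x) = x³
a = 0.75, b = 1.75, n = 6
h = (b - a)/n = 0.166667

Trapezoidal rule: (h/2)[f(x₀) + 2f(x₁) + 2f(x₂) + ... + f(xₙ)]

x_0 = 0.7500, f(x_0) = 0.421875, coefficient = 1
x_1 = 0.9167, f(x_1) = 0.770255, coefficient = 2
x_2 = 1.0833, f(x_2) = 1.271412, coefficient = 2
x_3 = 1.2500, f(x_3) = 1.953125, coefficient = 2
x_4 = 1.4167, f(x_4) = 2.843171, coefficient = 2
x_5 = 1.5833, f(x_5) = 3.969329, coefficient = 2
x_6 = 1.7500, f(x_6) = 5.359375, coefficient = 1

I ≈ (0.166667/2) × 27.395833 = 2.282986
Exact value: 2.265625
Error: 0.017361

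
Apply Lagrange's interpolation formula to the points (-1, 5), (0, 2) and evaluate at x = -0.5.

Lagrange interpolation formula:
P(x) = Σ yᵢ × Lᵢ(x)
where Lᵢ(x) = Π_{j≠i} (x - xⱼ)/(xᵢ - xⱼ)

L_0(-0.5) = (-0.5 - 0)/(-1 - 0) = 0.500000
L_1(-0.5) = (-0.5 - (-1))/(0 - (-1)) = 0.500000

P(-0.5) = 5×L_0(-0.5) + 2×L_1(-0.5)
P(-0.5) = 3.500000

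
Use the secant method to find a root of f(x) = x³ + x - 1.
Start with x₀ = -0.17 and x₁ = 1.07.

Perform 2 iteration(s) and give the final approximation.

f(x) = x³ + x - 1
x₀ = -0.17, x₁ = 1.07

Secant formula: x_{n+1} = x_n - f(x_n)(x_n - x_{n-1})/(f(x_n) - f(x_{n-1}))

Iteration 1:
  f(-0.170000) = -1.174913
  f(1.070000) = 1.295043
  x_2 = 1.070000 - 1.295043×(1.070000 - (-0.170000))/(1.295043 - (-1.174913))
       = 0.419845
Iteration 2:
  f(1.070000) = 1.295043
  f(0.419845) = -0.506148
  x_3 = 0.419845 - (-0.506148)×(0.419845 - 1.070000)/(-0.506148 - 1.295043)
       = 0.602544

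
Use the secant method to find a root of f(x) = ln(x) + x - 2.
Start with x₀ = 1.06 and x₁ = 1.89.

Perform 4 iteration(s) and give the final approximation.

f(x) = ln(x) + x - 2
x₀ = 1.06, x₁ = 1.89

Secant formula: x_{n+1} = x_n - f(x_n)(x_n - x_{n-1})/(f(x_n) - f(x_{n-1}))

Iteration 1:
  f(1.060000) = -0.881731
  f(1.890000) = 0.526577
  x_2 = 1.890000 - 0.526577×(1.890000 - 1.060000)/(0.526577 - (-0.881731))
       = 1.579657
Iteration 2:
  f(1.890000) = 0.526577
  f(1.579657) = 0.036864
  x_3 = 1.579657 - 0.036864×(1.579657 - 1.890000)/(0.036864 - 0.526577)
       = 1.556295
Iteration 3:
  f(1.579657) = 0.036864
  f(1.556295) = -0.001397
  x_4 = 1.556295 - (-0.001397)×(1.556295 - 1.579657)/(-0.001397 - 0.036864)
       = 1.557148
Iteration 4:
  f(1.556295) = -0.001397
  f(1.557148) = 0.000004
  x_5 = 1.557148 - 0.000004×(1.557148 - 1.556295)/(0.000004 - (-0.001397))
       = 1.557146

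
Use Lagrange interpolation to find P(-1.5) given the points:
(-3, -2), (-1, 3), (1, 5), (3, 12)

Lagrange interpolation formula:
P(x) = Σ yᵢ × Lᵢ(x)
where Lᵢ(x) = Π_{j≠i} (x - xⱼ)/(xᵢ - xⱼ)

L_0(-1.5) = (-1.5 - (-1))/(-3 - (-1)) × (-1.5 - 1)/(-3 - 1) × (-1.5 - 3)/(-3 - 3) = 0.117188
L_1(-1.5) = (-1.5 - (-3))/(-1 - (-3)) × (-1.5 - 1)/(-1 - 1) × (-1.5 - 3)/(-1 - 3) = 1.054688
L_2(-1.5) = (-1.5 - (-3))/(1 - (-3)) × (-1.5 - (-1))/(1 - (-1)) × (-1.5 - 3)/(1 - 3) = -0.210938
L_3(-1.5) = (-1.5 - (-3))/(3 - (-3)) × (-1.5 - (-1))/(3 - (-1)) × (-1.5 - 1)/(3 - 1) = 0.039062

P(-1.5) = (-2)×L_0(-1.5) + 3×L_1(-1.5) + 5×L_2(-1.5) + 12×L_3(-1.5)
P(-1.5) = 2.343750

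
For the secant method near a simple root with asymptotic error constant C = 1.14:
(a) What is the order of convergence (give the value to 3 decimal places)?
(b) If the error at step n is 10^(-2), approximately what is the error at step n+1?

(a) Secant method has superlinear convergence with order φ = (1+√5)/2 ≈ 1.618.
    This means |e_{n+1}| ≈ C|e_n|^1.618.

(b) With |e_n| = 10^(-2) and C = 1.14:
    |e_{n+1}| ≈ 1.14 × (10^(-2))^1.618 = 1.14 × 10^(-3.24)

(a) ≈ 1.618 (golden ratio); (b) |e_{n+1}| ≈ 6.620e-04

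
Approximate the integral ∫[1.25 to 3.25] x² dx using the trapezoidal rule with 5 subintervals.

f(x) = x²
a = 1.25, b = 3.25, n = 5
h = (b - a)/n = 0.400000

Trapezoidal rule: (h/2)[f(x₀) + 2f(x₁) + 2f(x₂) + ... + f(xₙ)]

x_0 = 1.2500, f(x_0) = 1.562500, coefficient = 1
x_1 = 1.6500, f(x_1) = 2.722500, coefficient = 2
x_2 = 2.0500, f(x_2) = 4.202500, coefficient = 2
x_3 = 2.4500, f(x_3) = 6.002500, coefficient = 2
x_4 = 2.8500, f(x_4) = 8.122500, coefficient = 2
x_5 = 3.2500, f(x_5) = 10.562500, coefficient = 1

I ≈ (0.400000/2) × 54.225000 = 10.845000
Exact value: 10.791667
Error: 0.053333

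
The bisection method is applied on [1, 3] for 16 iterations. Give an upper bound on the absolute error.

Bisection error bound: |error| ≤ (b-a)/2^n
|error| ≤ (3 - 1)/2^16 = 2/2^16
|error| ≤ 0.0000305176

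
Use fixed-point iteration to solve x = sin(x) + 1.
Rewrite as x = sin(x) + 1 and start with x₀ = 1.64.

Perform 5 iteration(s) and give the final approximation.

Equation: x = sin(x) + 1
Fixed-point form: x = sin(x) + 1
x₀ = 1.64

x_1 = g(1.640000) = 1.997606
x_2 = g(1.997606) = 1.910291
x_3 = g(1.910291) = 1.942923
x_4 = g(1.942923) = 1.931556
x_5 = g(1.931556) = 1.935629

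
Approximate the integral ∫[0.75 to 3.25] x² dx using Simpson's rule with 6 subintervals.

f(x) = x²
a = 0.75, b = 3.25, n = 6
h = (b - a)/n = 0.416667

Simpson's rule: (h/3)[f(x₀) + 4f(x₁) + 2f(x₂) + ... + f(xₙ)]

x_0 = 0.7500, f(x_0) = 0.562500, coefficient = 1
x_1 = 1.1667, f(x_1) = 1.361111, coefficient = 4
x_2 = 1.5833, f(x_2) = 2.506944, coefficient = 2
x_3 = 2.0000, f(x_3) = 4.000000, coefficient = 4
x_4 = 2.4167, f(x_4) = 5.840278, coefficient = 2
x_5 = 2.8333, f(x_5) = 8.027778, coefficient = 4
x_6 = 3.2500, f(x_6) = 10.562500, coefficient = 1

I ≈ (0.416667/3) × 81.375000 = 11.302083
Exact value: 11.302083
Error: 0.000000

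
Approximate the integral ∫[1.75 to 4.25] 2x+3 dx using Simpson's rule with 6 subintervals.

f(x) = 2x+3
a = 1.75, b = 4.25, n = 6
h = (b - a)/n = 0.416667

Simpson's rule: (h/3)[f(x₀) + 4f(x₁) + 2f(x₂) + ... + f(xₙ)]

x_0 = 1.7500, f(x_0) = 6.500000, coefficient = 1
x_1 = 2.1667, f(x_1) = 7.333333, coefficient = 4
x_2 = 2.5833, f(x_2) = 8.166667, coefficient = 2
x_3 = 3.0000, f(x_3) = 9.000000, coefficient = 4
x_4 = 3.4167, f(x_4) = 9.833333, coefficient = 2
x_5 = 3.8333, f(x_5) = 10.666667, coefficient = 4
x_6 = 4.2500, f(x_6) = 11.500000, coefficient = 1

I ≈ (0.416667/3) × 162.000000 = 22.500000
Exact value: 22.500000
Error: 0.000000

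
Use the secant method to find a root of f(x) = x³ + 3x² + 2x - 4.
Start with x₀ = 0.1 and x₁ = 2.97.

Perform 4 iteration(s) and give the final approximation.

f(x) = x³ + 3x² + 2x - 4
x₀ = 0.1, x₁ = 2.97

Secant formula: x_{n+1} = x_n - f(x_n)(x_n - x_{n-1})/(f(x_n) - f(x_{n-1}))

Iteration 1:
  f(0.100000) = -3.769000
  f(2.970000) = 54.600773
  x_2 = 2.970000 - 54.600773×(2.970000 - 0.100000)/(54.600773 - (-3.769000))
       = 0.285319
Iteration 2:
  f(2.970000) = 54.600773
  f(0.285319) = -3.161914
  x_3 = 0.285319 - (-3.161914)×(0.285319 - 2.970000)/(-3.161914 - 54.600773)
       = 0.432278
Iteration 3:
  f(0.285319) = -3.161914
  f(0.432278) = -2.494075
  x_4 = 0.432278 - (-2.494075)×(0.432278 - 0.285319)/(-2.494075 - (-3.161914))
       = 0.981102
Iteration 4:
  f(0.432278) = -2.494075
  f(0.981102) = 1.794256
  x_5 = 0.981102 - 1.794256×(0.981102 - 0.432278)/(1.794256 - (-2.494075))
       = 0.751471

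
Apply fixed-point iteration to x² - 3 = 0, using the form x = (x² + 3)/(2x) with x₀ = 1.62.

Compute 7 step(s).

Equation: x² - 3 = 0
Fixed-point form: x = (x² + 3)/(2x)
x₀ = 1.62

x_1 = g(1.620000) = 1.735926
x_2 = g(1.735926) = 1.732055
x_3 = g(1.732055) = 1.732051
x_4 = g(1.732051) = 1.732051
x_5 = g(1.732051) = 1.732051
x_6 = g(1.732051) = 1.732051
x_7 = g(1.732051) = 1.732051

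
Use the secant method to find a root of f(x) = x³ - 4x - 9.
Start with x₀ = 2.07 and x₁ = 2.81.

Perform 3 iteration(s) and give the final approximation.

f(x) = x³ - 4x - 9
x₀ = 2.07, x₁ = 2.81

Secant formula: x_{n+1} = x_n - f(x_n)(x_n - x_{n-1})/(f(x_n) - f(x_{n-1}))

Iteration 1:
  f(2.070000) = -8.410257
  f(2.810000) = 1.948041
  x_2 = 2.810000 - 1.948041×(2.810000 - 2.070000)/(1.948041 - (-8.410257))
       = 2.670831
Iteration 2:
  f(2.810000) = 1.948041
  f(2.670831) = -0.631377
  x_3 = 2.670831 - (-0.631377)×(2.670831 - 2.810000)/(-0.631377 - 1.948041)
       = 2.704896
Iteration 3:
  f(2.670831) = -0.631377
  f(2.704896) = -0.029308
  x_4 = 2.704896 - (-0.029308)×(2.704896 - 2.670831)/(-0.029308 - (-0.631377))
       = 2.706555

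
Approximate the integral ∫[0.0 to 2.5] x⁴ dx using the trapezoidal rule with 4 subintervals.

f(x) = x⁴
a = 0.0, b = 2.5, n = 4
h = (b - a)/n = 0.625000

Trapezoidal rule: (h/2)[f(x₀) + 2f(x₁) + 2f(x₂) + ... + f(xₙ)]

x_0 = 0.0000, f(x_0) = 0.000000, coefficient = 1
x_1 = 0.6250, f(x_1) = 0.152588, coefficient = 2
x_2 = 1.2500, f(x_2) = 2.441406, coefficient = 2
x_3 = 1.8750, f(x_3) = 12.359619, coefficient = 2
x_4 = 2.5000, f(x_4) = 39.062500, coefficient = 1

I ≈ (0.625000/2) × 68.969727 = 21.553040
Exact value: 19.531250
Error: 2.021790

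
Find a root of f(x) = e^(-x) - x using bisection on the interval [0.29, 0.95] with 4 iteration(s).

f(x) = e^(-x) - x
Initial interval: [0.29, 0.95]

Iteration 1:
  c_1 = (0.290000 + 0.950000)/2 = 0.620000
  f(c_1) = f(0.620000) = -0.082056
  f(a) × f(c) < 0, new interval: [0.290000, 0.620000]
Iteration 2:
  c_2 = (0.290000 + 0.620000)/2 = 0.455000
  f(c_2) = f(0.455000) = 0.179448
  f(a) × f(c) ≥ 0, new interval: [0.455000, 0.620000]
Iteration 3:
  c_3 = (0.455000 + 0.620000)/2 = 0.537500
  f(c_3) = f(0.537500) = 0.046707
  f(a) × f(c) ≥ 0, new interval: [0.537500, 0.620000]
Iteration 4:
  c_4 = (0.537500 + 0.620000)/2 = 0.578750
  f(c_4) = f(0.578750) = -0.018151
  f(a) × f(c) < 0, new interval: [0.537500, 0.578750]

After 4 iteration(s), the approximation is c_4 = 0.578750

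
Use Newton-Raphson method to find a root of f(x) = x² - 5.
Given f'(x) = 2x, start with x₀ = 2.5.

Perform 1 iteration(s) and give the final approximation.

f(x) = x² - 5
f'(x) = 2x
x₀ = 2.5

Newton-Raphson formula: x_{n+1} = x_n - f(x_n)/f'(x_n)

Iteration 1:
  f(2.500000) = 1.250000
  f'(2.500000) = 5.000000
  x_1 = 2.500000 - 1.250000/5.000000 = 2.250000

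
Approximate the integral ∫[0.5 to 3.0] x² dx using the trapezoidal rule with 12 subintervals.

f(x) = x²
a = 0.5, b = 3.0, n = 12
h = (b - a)/n = 0.208333

Trapezoidal rule: (h/2)[f(x₀) + 2f(x₁) + 2f(x₂) + ... + f(xₙ)]

x_0 = 0.5000, f(x_0) = 0.250000, coefficient = 1
x_1 = 0.7083, f(x_1) = 0.501736, coefficient = 2
x_2 = 0.9167, f(x_2) = 0.840278, coefficient = 2
x_3 = 1.1250, f(x_3) = 1.265625, coefficient = 2
x_4 = 1.3333, f(x_4) = 1.777778, coefficient = 2
x_5 = 1.5417, f(x_5) = 2.376736, coefficient = 2
x_6 = 1.7500, f(x_6) = 3.062500, coefficient = 2
x_7 = 1.9583, f(x_7) = 3.835069, coefficient = 2
x_8 = 2.1667, f(x_8) = 4.694444, coefficient = 2
x_9 = 2.3750, f(x_9) = 5.640625, coefficient = 2
x_10 = 2.5833, f(x_10) = 6.673611, coefficient = 2
x_11 = 2.7917, f(x_11) = 7.793403, coefficient = 2
x_12 = 3.0000, f(x_12) = 9.000000, coefficient = 1

I ≈ (0.208333/2) × 86.173611 = 8.976418
Exact value: 8.958333
Error: 0.018084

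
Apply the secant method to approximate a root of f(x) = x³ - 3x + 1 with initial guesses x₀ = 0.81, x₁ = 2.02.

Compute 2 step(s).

f(x) = x³ - 3x + 1
x₀ = 0.81, x₁ = 2.02

Secant formula: x_{n+1} = x_n - f(x_n)(x_n - x_{n-1})/(f(x_n) - f(x_{n-1}))

Iteration 1:
  f(0.810000) = -0.898559
  f(2.020000) = 3.182408
  x_2 = 2.020000 - 3.182408×(2.020000 - 0.810000)/(3.182408 - (-0.898559))
       = 1.076421
Iteration 2:
  f(2.020000) = 3.182408
  f(1.076421) = -0.982033
  x_3 = 1.076421 - (-0.982033)×(1.076421 - 2.020000)/(-0.982033 - 3.182408)
       = 1.298930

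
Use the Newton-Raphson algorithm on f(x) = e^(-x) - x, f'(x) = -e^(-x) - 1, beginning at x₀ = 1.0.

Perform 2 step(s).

f(x) = e^(-x) - x
f'(x) = -e^(-x) - 1
x₀ = 1.0

Newton-Raphson formula: x_{n+1} = x_n - f(x_n)/f'(x_n)

Iteration 1:
  f(1.000000) = -0.632121
  f'(1.000000) = -1.367879
  x_1 = 1.000000 - (-0.632121)/(-1.367879) = 0.537883
Iteration 2:
  f(0.537883) = 0.046100
  f'(0.537883) = -1.583983
  x_2 = 0.537883 - 0.046100/(-1.583983) = 0.566987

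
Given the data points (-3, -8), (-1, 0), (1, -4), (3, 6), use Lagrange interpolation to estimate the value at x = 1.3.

Lagrange interpolation formula:
P(x) = Σ yᵢ × Lᵢ(x)
where Lᵢ(x) = Π_{j≠i} (x - xⱼ)/(xᵢ - xⱼ)

L_0(1.3) = (1.3 - (-1))/(-3 - (-1)) × (1.3 - 1)/(-3 - 1) × (1.3 - 3)/(-3 - 3) = 0.024438
L_1(1.3) = (1.3 - (-3))/(-1 - (-3)) × (1.3 - 1)/(-1 - 1) × (1.3 - 3)/(-1 - 3) = -0.137063
L_2(1.3) = (1.3 - (-3))/(1 - (-3)) × (1.3 - (-1))/(1 - (-1)) × (1.3 - 3)/(1 - 3) = 1.050812
L_3(1.3) = (1.3 - (-3))/(3 - (-3)) × (1.3 - (-1))/(3 - (-1)) × (1.3 - 1)/(3 - 1) = 0.061813

P(1.3) = (-8)×L_0(1.3) + 0×L_1(1.3) + (-4)×L_2(1.3) + 6×L_3(1.3)
P(1.3) = -4.027875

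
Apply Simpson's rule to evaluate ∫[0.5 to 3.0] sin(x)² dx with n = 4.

f(x) = sin(x)²
a = 0.5, b = 3.0, n = 4
h = (b - a)/n = 0.625000

Simpson's rule: (h/3)[f(x₀) + 4f(x₁) + 2f(x₂) + ... + f(xₙ)]

x_0 = 0.5000, f(x_0) = 0.229849, coefficient = 1
x_1 = 1.1250, f(x_1) = 0.814087, coefficient = 4
x_2 = 1.7500, f(x_2) = 0.968228, coefficient = 2
x_3 = 2.3750, f(x_3) = 0.481199, coefficient = 4
x_4 = 3.0000, f(x_4) = 0.019915, coefficient = 1

I ≈ (0.625000/3) × 7.367363 = 1.534867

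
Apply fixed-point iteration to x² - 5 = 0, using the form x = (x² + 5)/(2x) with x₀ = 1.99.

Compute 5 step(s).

Equation: x² - 5 = 0
Fixed-point form: x = (x² + 5)/(2x)
x₀ = 1.99

x_1 = g(1.990000) = 2.251281
x_2 = g(2.251281) = 2.236119
x_3 = g(2.236119) = 2.236068
x_4 = g(2.236068) = 2.236068
x_5 = g(2.236068) = 2.236068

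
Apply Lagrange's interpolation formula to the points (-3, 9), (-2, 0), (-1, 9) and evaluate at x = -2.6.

Lagrange interpolation formula:
P(x) = Σ yᵢ × Lᵢ(x)
where Lᵢ(x) = Π_{j≠i} (x - xⱼ)/(xᵢ - xⱼ)

L_0(-2.6) = (-2.6 - (-2))/(-3 - (-2)) × (-2.6 - (-1))/(-3 - (-1)) = 0.480000
L_1(-2.6) = (-2.6 - (-3))/(-2 - (-3)) × (-2.6 - (-1))/(-2 - (-1)) = 0.640000
L_2(-2.6) = (-2.6 - (-3))/(-1 - (-3)) × (-2.6 - (-2))/(-1 - (-2)) = -0.120000

P(-2.6) = 9×L_0(-2.6) + 0×L_1(-2.6) + 9×L_2(-2.6)
P(-2.6) = 3.240000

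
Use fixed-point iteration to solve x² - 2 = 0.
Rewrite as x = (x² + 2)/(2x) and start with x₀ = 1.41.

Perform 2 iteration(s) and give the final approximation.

Equation: x² - 2 = 0
Fixed-point form: x = (x² + 2)/(2x)
x₀ = 1.41

x_1 = g(1.410000) = 1.414220
x_2 = g(1.414220) = 1.414214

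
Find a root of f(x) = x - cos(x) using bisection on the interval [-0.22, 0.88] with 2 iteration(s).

f(x) = x - cos(x)
Initial interval: [-0.22, 0.88]

Iteration 1:
  c_1 = (-0.220000 + 0.880000)/2 = 0.330000
  f(c_1) = f(0.330000) = -0.616042
  f(a) × f(c) ≥ 0, new interval: [0.330000, 0.880000]
Iteration 2:
  c_2 = (0.330000 + 0.880000)/2 = 0.605000
  f(c_2) = f(0.605000) = -0.217502
  f(a) × f(c) ≥ 0, new interval: [0.605000, 0.880000]

After 2 iteration(s), the approximation is c_2 = 0.605000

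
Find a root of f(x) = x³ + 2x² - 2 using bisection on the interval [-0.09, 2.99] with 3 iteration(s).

f(x) = x³ + 2x² - 2
Initial interval: [-0.09, 2.99]

Iteration 1:
  c_1 = (-0.090000 + 2.990000)/2 = 1.450000
  f(c_1) = f(1.450000) = 5.253625
  f(a) × f(c) < 0, new interval: [-0.090000, 1.450000]
Iteration 2:
  c_2 = (-0.090000 + 1.450000)/2 = 0.680000
  f(c_2) = f(0.680000) = -0.760768
  f(a) × f(c) ≥ 0, new interval: [0.680000, 1.450000]
Iteration 3:
  c_3 = (0.680000 + 1.450000)/2 = 1.065000
  f(c_3) = f(1.065000) = 1.476400
  f(a) × f(c) < 0, new interval: [0.680000, 1.065000]

After 3 iteration(s), the approximation is c_3 = 1.065000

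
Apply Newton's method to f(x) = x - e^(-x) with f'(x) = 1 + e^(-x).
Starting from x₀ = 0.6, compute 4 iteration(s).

f(x) = x - e^(-x)
f'(x) = 1 + e^(-x)
x₀ = 0.6

Newton-Raphson formula: x_{n+1} = x_n - f(x_n)/f'(x_n)

Iteration 1:
  f(0.600000) = 0.051188
  f'(0.600000) = 1.548812
  x_1 = 0.600000 - 0.051188/1.548812 = 0.566950
Iteration 2:
  f(0.566950) = -0.000303
  f'(0.566950) = 1.567253
  x_2 = 0.566950 - (-0.000303)/1.567253 = 0.567143
Iteration 3:
  f(0.567143) = 0.000000
  f'(0.567143) = 1.567143
  x_3 = 0.567143 - 0.000000/1.567143 = 0.567143
Iteration 4:
  f(0.567143) = 0.000000
  f'(0.567143) = 1.567143
  x_4 = 0.567143 - 0.000000/1.567143 = 0.567143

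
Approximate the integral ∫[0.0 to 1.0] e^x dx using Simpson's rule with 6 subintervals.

f(x) = e^x
a = 0.0, b = 1.0, n = 6
h = (b - a)/n = 0.166667

Simpson's rule: (h/3)[f(x₀) + 4f(x₁) + 2f(x₂) + ... + f(xₙ)]

x_0 = 0.0000, f(x_0) = 1.000000, coefficient = 1
x_1 = 0.1667, f(x_1) = 1.181360, coefficient = 4
x_2 = 0.3333, f(x_2) = 1.395612, coefficient = 2
x_3 = 0.5000, f(x_3) = 1.648721, coefficient = 4
x_4 = 0.6667, f(x_4) = 1.947734, coefficient = 2
x_5 = 0.8333, f(x_5) = 2.300976, coefficient = 4
x_6 = 1.0000, f(x_6) = 2.718282, coefficient = 1

I ≈ (0.166667/3) × 30.929205 = 1.718289
Exact value: 1.718282
Error: 0.000007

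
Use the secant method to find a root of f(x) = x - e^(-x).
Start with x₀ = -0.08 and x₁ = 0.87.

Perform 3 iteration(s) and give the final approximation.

f(x) = x - e^(-x)
x₀ = -0.08, x₁ = 0.87

Secant formula: x_{n+1} = x_n - f(x_n)(x_n - x_{n-1})/(f(x_n) - f(x_{n-1}))

Iteration 1:
  f(-0.080000) = -1.163287
  f(0.870000) = 0.451048
  x_2 = 0.870000 - 0.451048×(0.870000 - (-0.080000))/(0.451048 - (-1.163287))
       = 0.604568
Iteration 2:
  f(0.870000) = 0.451048
  f(0.604568) = 0.058258
  x_3 = 0.604568 - 0.058258×(0.604568 - 0.870000)/(0.058258 - 0.451048)
       = 0.565200
Iteration 3:
  f(0.604568) = 0.058258
  f(0.565200) = -0.003047
  x_4 = 0.565200 - (-0.003047)×(0.565200 - 0.604568)/(-0.003047 - 0.058258)
       = 0.567156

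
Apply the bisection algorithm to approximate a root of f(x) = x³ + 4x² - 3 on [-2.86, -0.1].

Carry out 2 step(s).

f(x) = x³ + 4x² - 3
Initial interval: [-2.86, -0.1]

Iteration 1:
  c_1 = (-2.860000 + (-0.100000))/2 = -1.480000
  f(c_1) = f(-1.480000) = 2.519808
  f(a) × f(c) ≥ 0, new interval: [-1.480000, -0.100000]
Iteration 2:
  c_2 = (-1.480000 + (-0.100000))/2 = -0.790000
  f(c_2) = f(-0.790000) = -0.996639
  f(a) × f(c) < 0, new interval: [-1.480000, -0.790000]

After 2 iteration(s), the approximation is c_2 = -0.790000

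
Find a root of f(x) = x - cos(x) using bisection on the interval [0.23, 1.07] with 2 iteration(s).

f(x) = x - cos(x)
Initial interval: [0.23, 1.07]

Iteration 1:
  c_1 = (0.230000 + 1.070000)/2 = 0.650000
  f(c_1) = f(0.650000) = -0.146084
  f(a) × f(c) ≥ 0, new interval: [0.650000, 1.070000]
Iteration 2:
  c_2 = (0.650000 + 1.070000)/2 = 0.860000
  f(c_2) = f(0.860000) = 0.207563
  f(a) × f(c) < 0, new interval: [0.650000, 0.860000]

After 2 iteration(s), the approximation is c_2 = 0.860000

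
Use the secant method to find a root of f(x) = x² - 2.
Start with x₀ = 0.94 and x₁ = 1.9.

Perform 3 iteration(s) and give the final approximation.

f(x) = x² - 2
x₀ = 0.94, x₁ = 1.9

Secant formula: x_{n+1} = x_n - f(x_n)(x_n - x_{n-1})/(f(x_n) - f(x_{n-1}))

Iteration 1:
  f(0.940000) = -1.116400
  f(1.900000) = 1.610000
  x_2 = 1.900000 - 1.610000×(1.900000 - 0.940000)/(1.610000 - (-1.116400))
       = 1.333099
Iteration 2:
  f(1.900000) = 1.610000
  f(1.333099) = -0.222848
  x_3 = 1.333099 - (-0.222848)×(1.333099 - 1.900000)/(-0.222848 - 1.610000)
       = 1.402026
Iteration 3:
  f(1.333099) = -0.222848
  f(1.402026) = -0.034324
  x_4 = 1.402026 - (-0.034324)×(1.402026 - 1.333099)/(-0.034324 - (-0.222848))
       = 1.414575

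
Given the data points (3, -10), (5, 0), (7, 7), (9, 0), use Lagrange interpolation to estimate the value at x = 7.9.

Lagrange interpolation formula:
P(x) = Σ yᵢ × Lᵢ(x)
where Lᵢ(x) = Π_{j≠i} (x - xⱼ)/(xᵢ - xⱼ)

L_0(7.9) = (7.9 - 5)/(3 - 5) × (7.9 - 7)/(3 - 7) × (7.9 - 9)/(3 - 9) = 0.059813
L_1(7.9) = (7.9 - 3)/(5 - 3) × (7.9 - 7)/(5 - 7) × (7.9 - 9)/(5 - 9) = -0.303188
L_2(7.9) = (7.9 - 3)/(7 - 3) × (7.9 - 5)/(7 - 5) × (7.9 - 9)/(7 - 9) = 0.976937
L_3(7.9) = (7.9 - 3)/(9 - 3) × (7.9 - 5)/(9 - 5) × (7.9 - 7)/(9 - 7) = 0.266438

P(7.9) = (-10)×L_0(7.9) + 0×L_1(7.9) + 7×L_2(7.9) + 0×L_3(7.9)
P(7.9) = 6.240437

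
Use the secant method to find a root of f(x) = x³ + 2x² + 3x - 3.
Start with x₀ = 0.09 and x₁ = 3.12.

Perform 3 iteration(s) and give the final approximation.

f(x) = x³ + 2x² + 3x - 3
x₀ = 0.09, x₁ = 3.12

Secant formula: x_{n+1} = x_n - f(x_n)(x_n - x_{n-1})/(f(x_n) - f(x_{n-1}))

Iteration 1:
  f(0.090000) = -2.713071
  f(3.120000) = 56.200128
  x_2 = 3.120000 - 56.200128×(3.120000 - 0.090000)/(56.200128 - (-2.713071))
       = 0.229538
Iteration 2:
  f(3.120000) = 56.200128
  f(0.229538) = -2.193919
  x_3 = 0.229538 - (-2.193919)×(0.229538 - 3.120000)/(-2.193919 - 56.200128)
       = 0.338135
Iteration 3:
  f(0.229538) = -2.193919
  f(0.338135) = -1.718264
  x_4 = 0.338135 - (-1.718264)×(0.338135 - 0.229538)/(-1.718264 - (-2.193919))
       = 0.730434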